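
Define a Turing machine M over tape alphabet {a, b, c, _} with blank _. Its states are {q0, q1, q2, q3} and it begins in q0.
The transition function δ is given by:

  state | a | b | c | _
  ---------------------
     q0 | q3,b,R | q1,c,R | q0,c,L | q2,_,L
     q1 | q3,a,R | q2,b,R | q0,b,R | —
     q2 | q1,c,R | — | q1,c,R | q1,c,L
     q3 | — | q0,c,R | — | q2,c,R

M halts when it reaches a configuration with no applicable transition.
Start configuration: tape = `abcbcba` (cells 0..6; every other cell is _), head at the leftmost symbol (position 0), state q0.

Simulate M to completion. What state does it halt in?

q0 | [a]bcbcba___   read a → write b, move R, go to q3
q3 | b[b]cbcba___   read b → write c, move R, go to q0
q0 | bc[c]bcba___   read c → write c, move L, go to q0
q0 | b[c]cbcba___   read c → write c, move L, go to q0
q0 | [b]ccbcba___   read b → write c, move R, go to q1
q1 | c[c]cbcba___   read c → write b, move R, go to q0
q0 | cb[c]bcba___   read c → write c, move L, go to q0
q0 | c[b]cbcba___   read b → write c, move R, go to q1
q1 | cc[c]bcba___   read c → write b, move R, go to q0
q0 | ccb[b]cba___   read b → write c, move R, go to q1
q1 | ccbc[c]ba___   read c → write b, move R, go to q0
q0 | ccbcb[b]a___   read b → write c, move R, go to q1
q1 | ccbcbc[a]___   read a → write a, move R, go to q3
q3 | ccbcbca[_]__   read _ → write c, move R, go to q2
q2 | ccbcbcac[_]_   read _ → write c, move L, go to q1
q1 | ccbcbca[c]c_   read c → write b, move R, go to q0
q0 | ccbcbcab[c]_   read c → write c, move L, go to q0
q0 | ccbcbca[b]c_   read b → write c, move R, go to q1
q1 | ccbcbcac[c]_   read c → write b, move R, go to q0
q0 | ccbcbcacb[_]   read _ → write _, move L, go to q2
q2 | ccbcbcac[b]_
No transition is defined for (q2, b); M halts in state q2.

q2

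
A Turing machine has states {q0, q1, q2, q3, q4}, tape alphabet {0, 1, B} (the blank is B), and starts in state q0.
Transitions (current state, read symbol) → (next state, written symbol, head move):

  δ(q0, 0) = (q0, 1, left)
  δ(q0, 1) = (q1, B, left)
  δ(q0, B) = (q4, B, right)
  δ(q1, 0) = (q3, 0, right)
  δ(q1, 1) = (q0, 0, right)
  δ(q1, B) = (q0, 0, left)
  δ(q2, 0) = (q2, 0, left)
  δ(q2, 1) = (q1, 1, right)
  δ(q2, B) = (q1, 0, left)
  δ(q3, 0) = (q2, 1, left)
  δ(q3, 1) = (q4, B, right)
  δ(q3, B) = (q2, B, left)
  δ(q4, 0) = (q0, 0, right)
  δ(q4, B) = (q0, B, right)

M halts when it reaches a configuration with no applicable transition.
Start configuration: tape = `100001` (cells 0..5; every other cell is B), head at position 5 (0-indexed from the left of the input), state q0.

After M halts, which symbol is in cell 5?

state=q0 head=5 tape=10000[1]   (q0,1)→(q1,B,left)
state=q1 head=4 tape=1000[0]B   (q1,0)→(q3,0,right)
state=q3 head=5 tape=10000[B]   (q3,B)→(q2,B,left)
state=q2 head=4 tape=1000[0]B   (q2,0)→(q2,0,left)
state=q2 head=3 tape=100[0]0B   (q2,0)→(q2,0,left)
state=q2 head=2 tape=10[0]00B   (q2,0)→(q2,0,left)
state=q2 head=1 tape=1[0]000B   (q2,0)→(q2,0,left)
state=q2 head=0 tape=[1]0000B   (q2,1)→(q1,1,right)
state=q1 head=1 tape=1[0]000B   (q1,0)→(q3,0,right)
state=q3 head=2 tape=10[0]00B   (q3,0)→(q2,1,left)
state=q2 head=1 tape=1[0]100B   (q2,0)→(q2,0,left)
state=q2 head=0 tape=[1]0100B   (q2,1)→(q1,1,right)
state=q1 head=1 tape=1[0]100B   (q1,0)→(q3,0,right)
state=q3 head=2 tape=10[1]00B   (q3,1)→(q4,B,right)
state=q4 head=3 tape=10B[0]0B   (q4,0)→(q0,0,right)
state=q0 head=4 tape=10B0[0]B   (q0,0)→(q0,1,left)
state=q0 head=3 tape=10B[0]1B   (q0,0)→(q0,1,left)
state=q0 head=2 tape=10[B]11B   (q0,B)→(q4,B,right)
state=q4 head=3 tape=10B[1]1B
Cell 5 holds B when M halts.

B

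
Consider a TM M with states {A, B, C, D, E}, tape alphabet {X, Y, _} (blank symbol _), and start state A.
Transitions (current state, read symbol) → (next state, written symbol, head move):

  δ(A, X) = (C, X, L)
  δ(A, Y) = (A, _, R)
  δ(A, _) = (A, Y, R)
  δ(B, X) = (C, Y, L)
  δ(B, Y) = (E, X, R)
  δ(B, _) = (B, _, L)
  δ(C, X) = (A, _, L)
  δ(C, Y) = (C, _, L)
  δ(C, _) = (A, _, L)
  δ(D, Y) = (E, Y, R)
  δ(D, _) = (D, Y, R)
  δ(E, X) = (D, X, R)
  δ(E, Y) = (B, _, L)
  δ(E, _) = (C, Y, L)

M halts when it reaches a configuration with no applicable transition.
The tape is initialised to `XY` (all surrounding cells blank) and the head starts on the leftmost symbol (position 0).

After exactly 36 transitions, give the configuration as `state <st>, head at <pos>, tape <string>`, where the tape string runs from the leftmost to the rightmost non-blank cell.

state A, head at -4, tape YYYY____XY

state=A head=0 tape=________[X]Y   (A,X)→(C,X,L)
state=C head=-1 tape=_______[_]XY   (C,_)→(A,_,L)
state=A head=-2 tape=______[_]_XY   (A,_)→(A,Y,R)
state=A head=-1 tape=______Y[_]XY   (A,_)→(A,Y,R)
state=A head=0 tape=______YY[X]Y   (A,X)→(C,X,L)
state=C head=-1 tape=______Y[Y]XY   (C,Y)→(C,_,L)
state=C head=-2 tape=______[Y]_XY   (C,Y)→(C,_,L)
state=C head=-3 tape=_____[_]__XY   (C,_)→(A,_,L)
state=A head=-4 tape=____[_]___XY   (A,_)→(A,Y,R)
state=A head=-3 tape=____Y[_]__XY   (A,_)→(A,Y,R)
state=A head=-2 tape=____YY[_]_XY   (A,_)→(A,Y,R)
state=A head=-1 tape=____YYY[_]XY   (A,_)→(A,Y,R)
state=A head=0 tape=____YYYY[X]Y   (A,X)→(C,X,L)
state=C head=-1 tape=____YYY[Y]XY   (C,Y)→(C,_,L)
state=C head=-2 tape=____YY[Y]_XY   (C,Y)→(C,_,L)
state=C head=-3 tape=____Y[Y]__XY   (C,Y)→(C,_,L)
state=C head=-4 tape=____[Y]___XY   (C,Y)→(C,_,L)
state=C head=-5 tape=___[_]____XY   (C,_)→(A,_,L)
state=A head=-6 tape=__[_]_____XY   (A,_)→(A,Y,R)
state=A head=-5 tape=__Y[_]____XY   (A,_)→(A,Y,R)
state=A head=-4 tape=__YY[_]___XY   (A,_)→(A,Y,R)
state=A head=-3 tape=__YYY[_]__XY   (A,_)→(A,Y,R)
state=A head=-2 tape=__YYYY[_]_XY   (A,_)→(A,Y,R)
state=A head=-1 tape=__YYYYY[_]XY   (A,_)→(A,Y,R)
state=A head=0 tape=__YYYYYY[X]Y   (A,X)→(C,X,L)
state=C head=-1 tape=__YYYYY[Y]XY   (C,Y)→(C,_,L)
state=C head=-2 tape=__YYYY[Y]_XY   (C,Y)→(C,_,L)
state=C head=-3 tape=__YYY[Y]__XY   (C,Y)→(C,_,L)
state=C head=-4 tape=__YY[Y]___XY   (C,Y)→(C,_,L)
state=C head=-5 tape=__Y[Y]____XY   (C,Y)→(C,_,L)
state=C head=-6 tape=__[Y]_____XY   (C,Y)→(C,_,L)
state=C head=-7 tape=_[_]______XY   (C,_)→(A,_,L)
state=A head=-8 tape=[_]_______XY   (A,_)→(A,Y,R)
state=A head=-7 tape=Y[_]______XY   (A,_)→(A,Y,R)
state=A head=-6 tape=YY[_]_____XY   (A,_)→(A,Y,R)
state=A head=-5 tape=YYY[_]____XY   (A,_)→(A,Y,R)
state=A head=-4 tape=YYYY[_]___XY
After 36 steps: state A, head at -4, tape YYYY____XY.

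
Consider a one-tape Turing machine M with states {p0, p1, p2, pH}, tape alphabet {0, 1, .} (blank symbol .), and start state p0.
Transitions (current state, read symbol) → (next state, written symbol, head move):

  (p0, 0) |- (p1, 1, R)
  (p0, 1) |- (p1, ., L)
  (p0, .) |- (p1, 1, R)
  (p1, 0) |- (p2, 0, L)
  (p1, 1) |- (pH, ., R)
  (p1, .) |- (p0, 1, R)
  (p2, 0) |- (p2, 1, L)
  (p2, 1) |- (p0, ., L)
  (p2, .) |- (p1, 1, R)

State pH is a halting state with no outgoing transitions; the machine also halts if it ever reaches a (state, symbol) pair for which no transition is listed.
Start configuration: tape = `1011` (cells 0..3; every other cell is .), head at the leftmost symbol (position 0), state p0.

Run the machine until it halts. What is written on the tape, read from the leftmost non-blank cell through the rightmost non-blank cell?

p0 | ..[1]011   read 1 → write ., move L, go to p1
p1 | .[.].011   read . → write 1, move R, go to p0
p0 | .1[.]011   read . → write 1, move R, go to p1
p1 | .11[0]11   read 0 → write 0, move L, go to p2
p2 | .1[1]011   read 1 → write ., move L, go to p0
p0 | .[1].011   read 1 → write ., move L, go to p1
p1 | [.]..011   read . → write 1, move R, go to p0
p0 | 1[.].011   read . → write 1, move R, go to p1
p1 | 11[.]011   read . → write 1, move R, go to p0
p0 | 111[0]11   read 0 → write 1, move R, go to p1
p1 | 1111[1]1   read 1 → write ., move R, go to pH
pH | 1111.[1]
The non-blank tape span at halt is 1111.1.

1111.1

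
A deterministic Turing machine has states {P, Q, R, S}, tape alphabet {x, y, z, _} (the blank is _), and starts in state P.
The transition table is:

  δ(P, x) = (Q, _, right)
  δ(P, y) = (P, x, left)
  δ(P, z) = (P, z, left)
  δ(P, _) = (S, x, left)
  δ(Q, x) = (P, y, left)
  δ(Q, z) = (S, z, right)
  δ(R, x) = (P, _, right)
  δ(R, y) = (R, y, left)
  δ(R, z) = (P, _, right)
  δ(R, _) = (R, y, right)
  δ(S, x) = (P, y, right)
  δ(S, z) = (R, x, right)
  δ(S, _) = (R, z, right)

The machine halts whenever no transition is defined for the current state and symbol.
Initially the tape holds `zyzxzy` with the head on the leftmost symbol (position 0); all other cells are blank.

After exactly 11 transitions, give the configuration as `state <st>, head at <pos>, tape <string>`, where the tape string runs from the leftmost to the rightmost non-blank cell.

P | __[z]yzxzy   read z → write z, move left, go to P
P | _[_]zyzxzy   read _ → write x, move left, go to S
S | [_]xzyzxzy   read _ → write z, move right, go to R
R | z[x]zyzxzy   read x → write _, move right, go to P
P | z_[z]yzxzy   read z → write z, move left, go to P
P | z[_]zyzxzy   read _ → write x, move left, go to S
S | [z]xzyzxzy   read z → write x, move right, go to R
R | x[x]zyzxzy   read x → write _, move right, go to P
P | x_[z]yzxzy   read z → write z, move left, go to P
P | x[_]zyzxzy   read _ → write x, move left, go to S
S | [x]xzyzxzy   read x → write y, move right, go to P
P | y[x]zyzxzy
After 11 steps: state P, head at -1, tape yxzyzxzy.

state P, head at -1, tape yxzyzxzy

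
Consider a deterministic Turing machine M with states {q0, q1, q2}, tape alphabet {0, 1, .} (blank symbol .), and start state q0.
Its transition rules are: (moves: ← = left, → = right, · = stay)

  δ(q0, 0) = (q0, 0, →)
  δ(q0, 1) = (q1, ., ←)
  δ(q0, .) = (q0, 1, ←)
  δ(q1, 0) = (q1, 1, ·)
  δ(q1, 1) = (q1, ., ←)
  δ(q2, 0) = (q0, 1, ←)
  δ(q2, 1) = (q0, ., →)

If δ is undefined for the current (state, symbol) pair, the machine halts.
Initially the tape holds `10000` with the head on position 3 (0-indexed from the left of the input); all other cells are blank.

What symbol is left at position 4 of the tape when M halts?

.

q0 | .100[0]0.   read 0 → write 0, move →, go to q0
q0 | .1000[0].   read 0 → write 0, move →, go to q0
q0 | .10000[.]   read . → write 1, move ←, go to q0
q0 | .1000[0]1   read 0 → write 0, move →, go to q0
q0 | .10000[1]   read 1 → write ., move ←, go to q1
q1 | .1000[0].   read 0 → write 1, move ·, go to q1
q1 | .1000[1].   read 1 → write ., move ←, go to q1
q1 | .100[0]..   read 0 → write 1, move ·, go to q1
q1 | .100[1]..   read 1 → write ., move ←, go to q1
q1 | .10[0]...   read 0 → write 1, move ·, go to q1
q1 | .10[1]...   read 1 → write ., move ←, go to q1
q1 | .1[0]....   read 0 → write 1, move ·, go to q1
q1 | .1[1]....   read 1 → write ., move ←, go to q1
q1 | .[1].....   read 1 → write ., move ←, go to q1
q1 | [.]......
Cell 4 holds . when M halts.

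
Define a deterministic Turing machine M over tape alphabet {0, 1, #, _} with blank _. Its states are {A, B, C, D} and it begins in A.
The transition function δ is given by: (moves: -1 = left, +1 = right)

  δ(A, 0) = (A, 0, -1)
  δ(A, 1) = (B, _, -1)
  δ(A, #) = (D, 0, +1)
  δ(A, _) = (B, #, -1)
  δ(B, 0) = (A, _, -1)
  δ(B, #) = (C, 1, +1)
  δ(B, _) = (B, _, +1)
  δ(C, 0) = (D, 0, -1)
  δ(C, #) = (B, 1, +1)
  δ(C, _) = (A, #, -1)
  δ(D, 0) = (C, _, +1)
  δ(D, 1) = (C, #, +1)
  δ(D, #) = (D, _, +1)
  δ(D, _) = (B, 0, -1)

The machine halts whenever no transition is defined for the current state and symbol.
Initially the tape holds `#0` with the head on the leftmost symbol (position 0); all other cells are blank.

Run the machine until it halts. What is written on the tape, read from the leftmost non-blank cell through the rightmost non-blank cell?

11_#

state=A head=0 tape=__[#]0__   (A,#)→(D,0,+1)
state=D head=1 tape=__0[0]__   (D,0)→(C,_,+1)
state=C head=2 tape=__0_[_]_   (C,_)→(A,#,-1)
state=A head=1 tape=__0[_]#_   (A,_)→(B,#,-1)
state=B head=0 tape=__[0]##_   (B,0)→(A,_,-1)
state=A head=-1 tape=_[_]_##_   (A,_)→(B,#,-1)
state=B head=-2 tape=[_]#_##_   (B,_)→(B,_,+1)
state=B head=-1 tape=_[#]_##_   (B,#)→(C,1,+1)
state=C head=0 tape=_1[_]##_   (C,_)→(A,#,-1)
state=A head=-1 tape=_[1]###_   (A,1)→(B,_,-1)
state=B head=-2 tape=[_]_###_   (B,_)→(B,_,+1)
state=B head=-1 tape=_[_]###_   (B,_)→(B,_,+1)
state=B head=0 tape=__[#]##_   (B,#)→(C,1,+1)
state=C head=1 tape=__1[#]#_   (C,#)→(B,1,+1)
state=B head=2 tape=__11[#]_   (B,#)→(C,1,+1)
state=C head=3 tape=__111[_]   (C,_)→(A,#,-1)
state=A head=2 tape=__11[1]#   (A,1)→(B,_,-1)
state=B head=1 tape=__1[1]_#
The non-blank tape span at halt is 11_#.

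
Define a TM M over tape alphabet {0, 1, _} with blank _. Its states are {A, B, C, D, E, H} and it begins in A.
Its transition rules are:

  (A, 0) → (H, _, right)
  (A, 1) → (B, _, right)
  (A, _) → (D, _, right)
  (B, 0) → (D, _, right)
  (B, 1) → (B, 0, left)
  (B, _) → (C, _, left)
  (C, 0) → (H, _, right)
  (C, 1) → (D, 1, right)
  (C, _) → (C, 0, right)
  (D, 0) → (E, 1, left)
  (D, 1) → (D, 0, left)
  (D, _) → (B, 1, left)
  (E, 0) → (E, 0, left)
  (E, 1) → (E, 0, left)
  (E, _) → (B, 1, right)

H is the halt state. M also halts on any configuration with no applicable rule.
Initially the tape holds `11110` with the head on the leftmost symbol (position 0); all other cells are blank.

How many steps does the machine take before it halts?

state=A head=0 tape=_[1]1110   (A,1)→(B,_,right)
state=B head=1 tape=__[1]110   (B,1)→(B,0,left)
state=B head=0 tape=_[_]0110   (B,_)→(C,_,left)
state=C head=-1 tape=[_]_0110   (C,_)→(C,0,right)
state=C head=0 tape=0[_]0110   (C,_)→(C,0,right)
state=C head=1 tape=00[0]110   (C,0)→(H,_,right)
state=H head=2 tape=00_[1]10
M halts after 6 transitions.

6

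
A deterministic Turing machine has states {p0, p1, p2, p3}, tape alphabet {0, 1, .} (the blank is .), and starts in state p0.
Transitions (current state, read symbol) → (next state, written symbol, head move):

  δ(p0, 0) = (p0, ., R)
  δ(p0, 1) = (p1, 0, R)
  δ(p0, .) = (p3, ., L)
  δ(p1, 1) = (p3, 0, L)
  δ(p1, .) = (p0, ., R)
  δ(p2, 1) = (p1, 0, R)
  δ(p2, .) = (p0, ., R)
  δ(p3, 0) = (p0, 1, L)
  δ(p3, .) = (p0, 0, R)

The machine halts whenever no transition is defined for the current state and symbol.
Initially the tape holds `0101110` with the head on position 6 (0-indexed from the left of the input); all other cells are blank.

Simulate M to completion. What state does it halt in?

p1

p0 | 010111[0].   read 0 → write ., move R, go to p0
p0 | 010111.[.]   read . → write ., move L, go to p3
p3 | 010111[.].   read . → write 0, move R, go to p0
p0 | 0101110[.]   read . → write ., move L, go to p3
p3 | 010111[0].   read 0 → write 1, move L, go to p0
p0 | 01011[1]1.   read 1 → write 0, move R, go to p1
p1 | 010110[1].   read 1 → write 0, move L, go to p3
p3 | 01011[0]0.   read 0 → write 1, move L, go to p0
p0 | 0101[1]10.   read 1 → write 0, move R, go to p1
p1 | 01010[1]0.   read 1 → write 0, move L, go to p3
p3 | 0101[0]00.   read 0 → write 1, move L, go to p0
p0 | 010[1]100.   read 1 → write 0, move R, go to p1
p1 | 0100[1]00.   read 1 → write 0, move L, go to p3
p3 | 010[0]000.   read 0 → write 1, move L, go to p0
p0 | 01[0]1000.   read 0 → write ., move R, go to p0
p0 | 01.[1]000.   read 1 → write 0, move R, go to p1
p1 | 01.0[0]00.
No transition is defined for (p1, 0); M halts in state p1.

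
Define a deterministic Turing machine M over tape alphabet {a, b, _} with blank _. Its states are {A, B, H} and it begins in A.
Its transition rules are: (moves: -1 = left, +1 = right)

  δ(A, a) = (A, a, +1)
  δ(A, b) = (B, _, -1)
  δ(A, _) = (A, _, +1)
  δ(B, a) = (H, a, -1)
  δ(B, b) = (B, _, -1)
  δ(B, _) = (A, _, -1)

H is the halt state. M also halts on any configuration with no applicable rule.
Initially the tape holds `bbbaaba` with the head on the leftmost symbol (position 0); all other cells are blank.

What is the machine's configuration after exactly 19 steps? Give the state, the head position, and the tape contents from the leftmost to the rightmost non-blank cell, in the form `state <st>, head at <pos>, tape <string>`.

state H, head at 3, tape aa_a

state=A head=0 tape=__[b]bbaaba   (A,b)→(B,_,-1)
state=B head=-1 tape=_[_]_bbaaba   (B,_)→(A,_,-1)
state=A head=-2 tape=[_]__bbaaba   (A,_)→(A,_,+1)
state=A head=-1 tape=_[_]_bbaaba   (A,_)→(A,_,+1)
state=A head=0 tape=__[_]bbaaba   (A,_)→(A,_,+1)
state=A head=1 tape=___[b]baaba   (A,b)→(B,_,-1)
state=B head=0 tape=__[_]_baaba   (B,_)→(A,_,-1)
state=A head=-1 tape=_[_]__baaba   (A,_)→(A,_,+1)
state=A head=0 tape=__[_]_baaba   (A,_)→(A,_,+1)
state=A head=1 tape=___[_]baaba   (A,_)→(A,_,+1)
state=A head=2 tape=____[b]aaba   (A,b)→(B,_,-1)
state=B head=1 tape=___[_]_aaba   (B,_)→(A,_,-1)
state=A head=0 tape=__[_]__aaba   (A,_)→(A,_,+1)
state=A head=1 tape=___[_]_aaba   (A,_)→(A,_,+1)
state=A head=2 tape=____[_]aaba   (A,_)→(A,_,+1)
state=A head=3 tape=_____[a]aba   (A,a)→(A,a,+1)
state=A head=4 tape=_____a[a]ba   (A,a)→(A,a,+1)
state=A head=5 tape=_____aa[b]a   (A,b)→(B,_,-1)
state=B head=4 tape=_____a[a]_a   (B,a)→(H,a,-1)
state=H head=3 tape=_____[a]a_a
After 19 steps: state H, head at 3, tape aa_a.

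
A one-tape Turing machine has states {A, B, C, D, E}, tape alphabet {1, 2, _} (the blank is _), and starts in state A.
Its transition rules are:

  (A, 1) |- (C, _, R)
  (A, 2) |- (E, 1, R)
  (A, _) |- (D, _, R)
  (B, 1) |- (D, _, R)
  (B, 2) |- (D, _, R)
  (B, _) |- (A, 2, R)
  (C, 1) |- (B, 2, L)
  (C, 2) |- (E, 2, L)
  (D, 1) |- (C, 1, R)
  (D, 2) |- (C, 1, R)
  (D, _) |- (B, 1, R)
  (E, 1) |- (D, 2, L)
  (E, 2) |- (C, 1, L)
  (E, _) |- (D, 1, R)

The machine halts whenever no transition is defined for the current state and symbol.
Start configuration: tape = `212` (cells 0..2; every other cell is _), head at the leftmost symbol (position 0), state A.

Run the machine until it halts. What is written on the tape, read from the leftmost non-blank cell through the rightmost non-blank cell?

11_1

A | _[2]12_   read 2 → write 1, move R, go to E
E | _1[1]2_   read 1 → write 2, move L, go to D
D | _[1]22_   read 1 → write 1, move R, go to C
C | _1[2]2_   read 2 → write 2, move L, go to E
E | _[1]22_   read 1 → write 2, move L, go to D
D | [_]222_   read _ → write 1, move R, go to B
B | 1[2]22_   read 2 → write _, move R, go to D
D | 1_[2]2_   read 2 → write 1, move R, go to C
C | 1_1[2]_   read 2 → write 2, move L, go to E
E | 1_[1]2_   read 1 → write 2, move L, go to D
D | 1[_]22_   read _ → write 1, move R, go to B
B | 11[2]2_   read 2 → write _, move R, go to D
D | 11_[2]_   read 2 → write 1, move R, go to C
C | 11_1[_]
The non-blank tape span at halt is 11_1.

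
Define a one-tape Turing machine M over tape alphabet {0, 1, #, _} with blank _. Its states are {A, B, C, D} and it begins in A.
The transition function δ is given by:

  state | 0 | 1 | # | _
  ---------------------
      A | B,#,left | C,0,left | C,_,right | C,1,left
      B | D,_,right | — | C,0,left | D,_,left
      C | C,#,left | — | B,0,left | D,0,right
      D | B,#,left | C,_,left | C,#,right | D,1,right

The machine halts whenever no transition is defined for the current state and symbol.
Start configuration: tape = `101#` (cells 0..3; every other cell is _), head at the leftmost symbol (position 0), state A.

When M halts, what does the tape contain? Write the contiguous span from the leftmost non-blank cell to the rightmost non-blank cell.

11##1#

A | __[1]01#   read 1 → write 0, move left, go to C
C | _[_]001#   read _ → write 0, move right, go to D
D | _0[0]01#   read 0 → write #, move left, go to B
B | _[0]#01#   read 0 → write _, move right, go to D
D | __[#]01#   read # → write #, move right, go to C
C | __#[0]1#   read 0 → write #, move left, go to C
C | __[#]#1#   read # → write 0, move left, go to B
B | _[_]0#1#   read _ → write _, move left, go to D
D | [_]_0#1#   read _ → write 1, move right, go to D
D | 1[_]0#1#   read _ → write 1, move right, go to D
D | 11[0]#1#   read 0 → write #, move left, go to B
B | 1[1]##1#
The non-blank tape span at halt is 11##1#.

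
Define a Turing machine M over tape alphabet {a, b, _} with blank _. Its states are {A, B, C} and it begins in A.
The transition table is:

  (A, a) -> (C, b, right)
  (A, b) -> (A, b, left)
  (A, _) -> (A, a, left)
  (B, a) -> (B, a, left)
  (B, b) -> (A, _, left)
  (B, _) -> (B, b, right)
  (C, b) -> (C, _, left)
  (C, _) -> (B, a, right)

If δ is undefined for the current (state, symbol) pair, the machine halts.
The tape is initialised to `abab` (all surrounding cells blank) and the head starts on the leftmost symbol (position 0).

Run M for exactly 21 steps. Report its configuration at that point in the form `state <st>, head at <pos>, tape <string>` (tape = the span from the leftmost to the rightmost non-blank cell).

state C, head at -1, tape bbb_ab

A | __[a]bab   read a → write b, move right, go to C
C | __b[b]ab   read b → write _, move left, go to C
C | __[b]_ab   read b → write _, move left, go to C
C | _[_]__ab   read _ → write a, move right, go to B
B | _a[_]_ab   read _ → write b, move right, go to B
B | _ab[_]ab   read _ → write b, move right, go to B
B | _abb[a]b   read a → write a, move left, go to B
B | _ab[b]ab   read b → write _, move left, go to A
A | _a[b]_ab   read b → write b, move left, go to A
A | _[a]b_ab   read a → write b, move right, go to C
C | _b[b]_ab   read b → write _, move left, go to C
C | _[b]__ab   read b → write _, move left, go to C
C | [_]___ab   read _ → write a, move right, go to B
B | a[_]__ab   read _ → write b, move right, go to B
B | ab[_]_ab   read _ → write b, move right, go to B
B | abb[_]ab   read _ → write b, move right, go to B
B | abbb[a]b   read a → write a, move left, go to B
B | abb[b]ab   read b → write _, move left, go to A
A | ab[b]_ab   read b → write b, move left, go to A
A | a[b]b_ab   read b → write b, move left, go to A
A | [a]bb_ab   read a → write b, move right, go to C
C | b[b]b_ab
After 21 steps: state C, head at -1, tape bbb_ab.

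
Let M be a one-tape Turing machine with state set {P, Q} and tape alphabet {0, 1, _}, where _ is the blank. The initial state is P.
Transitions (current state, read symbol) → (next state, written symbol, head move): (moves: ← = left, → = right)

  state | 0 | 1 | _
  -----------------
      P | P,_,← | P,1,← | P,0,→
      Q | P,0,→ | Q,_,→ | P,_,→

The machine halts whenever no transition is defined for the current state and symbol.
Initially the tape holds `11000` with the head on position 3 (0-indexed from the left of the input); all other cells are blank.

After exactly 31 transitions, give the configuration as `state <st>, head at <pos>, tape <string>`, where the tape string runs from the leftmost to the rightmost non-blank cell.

P | _____110[0]0   read 0 → write _, move ←, go to P
P | _____11[0]_0   read 0 → write _, move ←, go to P
P | _____1[1]__0   read 1 → write 1, move ←, go to P
P | _____[1]1__0   read 1 → write 1, move ←, go to P
P | ____[_]11__0   read _ → write 0, move →, go to P
P | ____0[1]1__0   read 1 → write 1, move ←, go to P
P | ____[0]11__0   read 0 → write _, move ←, go to P
P | ___[_]_11__0   read _ → write 0, move →, go to P
P | ___0[_]11__0   read _ → write 0, move →, go to P
P | ___00[1]1__0   read 1 → write 1, move ←, go to P
P | ___0[0]11__0   read 0 → write _, move ←, go to P
P | ___[0]_11__0   read 0 → write _, move ←, go to P
P | __[_]__11__0   read _ → write 0, move →, go to P
P | __0[_]_11__0   read _ → write 0, move →, go to P
P | __00[_]11__0   read _ → write 0, move →, go to P
P | __000[1]1__0   read 1 → write 1, move ←, go to P
P | __00[0]11__0   read 0 → write _, move ←, go to P
P | __0[0]_11__0   read 0 → write _, move ←, go to P
P | __[0]__11__0   read 0 → write _, move ←, go to P
P | _[_]___11__0   read _ → write 0, move →, go to P
P | _0[_]__11__0   read _ → write 0, move →, go to P
P | _00[_]_11__0   read _ → write 0, move →, go to P
P | _000[_]11__0   read _ → write 0, move →, go to P
P | _0000[1]1__0   read 1 → write 1, move ←, go to P
P | _000[0]11__0   read 0 → write _, move ←, go to P
P | _00[0]_11__0   read 0 → write _, move ←, go to P
P | _0[0]__11__0   read 0 → write _, move ←, go to P
P | _[0]___11__0   read 0 → write _, move ←, go to P
P | [_]____11__0   read _ → write 0, move →, go to P
P | 0[_]___11__0   read _ → write 0, move →, go to P
P | 00[_]__11__0   read _ → write 0, move →, go to P
P | 000[_]_11__0
After 31 steps: state P, head at -2, tape 000__11__0.

state P, head at -2, tape 000__11__0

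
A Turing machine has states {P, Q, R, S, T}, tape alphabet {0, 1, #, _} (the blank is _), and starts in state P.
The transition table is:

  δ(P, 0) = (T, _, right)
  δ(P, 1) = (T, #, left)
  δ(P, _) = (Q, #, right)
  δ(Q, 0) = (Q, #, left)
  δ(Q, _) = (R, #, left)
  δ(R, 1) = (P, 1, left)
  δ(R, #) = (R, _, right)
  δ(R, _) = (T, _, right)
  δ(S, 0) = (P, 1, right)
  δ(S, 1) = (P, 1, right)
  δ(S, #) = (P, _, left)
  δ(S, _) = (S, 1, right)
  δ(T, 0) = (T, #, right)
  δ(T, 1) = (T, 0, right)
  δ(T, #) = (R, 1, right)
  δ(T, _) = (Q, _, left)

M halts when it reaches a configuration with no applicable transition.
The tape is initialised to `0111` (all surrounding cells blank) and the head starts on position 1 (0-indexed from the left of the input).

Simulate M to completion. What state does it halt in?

Q

P | 0[1]11   read 1 → write #, move left, go to T
T | [0]#11   read 0 → write #, move right, go to T
T | #[#]11   read # → write 1, move right, go to R
R | #1[1]1   read 1 → write 1, move left, go to P
P | #[1]11   read 1 → write #, move left, go to T
T | [#]#11   read # → write 1, move right, go to R
R | 1[#]11   read # → write _, move right, go to R
R | 1_[1]1   read 1 → write 1, move left, go to P
P | 1[_]11   read _ → write #, move right, go to Q
Q | 1#[1]1
No transition is defined for (Q, 1); M halts in state Q.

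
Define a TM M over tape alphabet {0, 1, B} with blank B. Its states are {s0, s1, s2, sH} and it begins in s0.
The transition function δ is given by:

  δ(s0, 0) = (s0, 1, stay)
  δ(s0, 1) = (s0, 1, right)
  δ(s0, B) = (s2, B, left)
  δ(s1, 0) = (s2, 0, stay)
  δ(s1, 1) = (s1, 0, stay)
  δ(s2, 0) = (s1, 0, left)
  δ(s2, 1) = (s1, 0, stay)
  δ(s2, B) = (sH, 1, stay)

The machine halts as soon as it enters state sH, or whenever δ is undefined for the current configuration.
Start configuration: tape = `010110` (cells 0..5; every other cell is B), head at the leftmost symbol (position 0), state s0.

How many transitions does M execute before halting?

state=s0 head=0 tape=B[0]10110B   (s0,0)→(s0,1,stay)
state=s0 head=0 tape=B[1]10110B   (s0,1)→(s0,1,right)
state=s0 head=1 tape=B1[1]0110B   (s0,1)→(s0,1,right)
state=s0 head=2 tape=B11[0]110B   (s0,0)→(s0,1,stay)
state=s0 head=2 tape=B11[1]110B   (s0,1)→(s0,1,right)
state=s0 head=3 tape=B111[1]10B   (s0,1)→(s0,1,right)
state=s0 head=4 tape=B1111[1]0B   (s0,1)→(s0,1,right)
state=s0 head=5 tape=B11111[0]B   (s0,0)→(s0,1,stay)
state=s0 head=5 tape=B11111[1]B   (s0,1)→(s0,1,right)
state=s0 head=6 tape=B111111[B]   (s0,B)→(s2,B,left)
state=s2 head=5 tape=B11111[1]B   (s2,1)→(s1,0,stay)
state=s1 head=5 tape=B11111[0]B   (s1,0)→(s2,0,stay)
state=s2 head=5 tape=B11111[0]B   (s2,0)→(s1,0,left)
state=s1 head=4 tape=B1111[1]0B   (s1,1)→(s1,0,stay)
state=s1 head=4 tape=B1111[0]0B   (s1,0)→(s2,0,stay)
state=s2 head=4 tape=B1111[0]0B   (s2,0)→(s1,0,left)
state=s1 head=3 tape=B111[1]00B   (s1,1)→(s1,0,stay)
state=s1 head=3 tape=B111[0]00B   (s1,0)→(s2,0,stay)
state=s2 head=3 tape=B111[0]00B   (s2,0)→(s1,0,left)
state=s1 head=2 tape=B11[1]000B   (s1,1)→(s1,0,stay)
state=s1 head=2 tape=B11[0]000B   (s1,0)→(s2,0,stay)
state=s2 head=2 tape=B11[0]000B   (s2,0)→(s1,0,left)
state=s1 head=1 tape=B1[1]0000B   (s1,1)→(s1,0,stay)
state=s1 head=1 tape=B1[0]0000B   (s1,0)→(s2,0,stay)
state=s2 head=1 tape=B1[0]0000B   (s2,0)→(s1,0,left)
state=s1 head=0 tape=B[1]00000B   (s1,1)→(s1,0,stay)
state=s1 head=0 tape=B[0]00000B   (s1,0)→(s2,0,stay)
state=s2 head=0 tape=B[0]00000B   (s2,0)→(s1,0,left)
state=s1 head=-1 tape=[B]000000B
M halts after 28 transitions.

28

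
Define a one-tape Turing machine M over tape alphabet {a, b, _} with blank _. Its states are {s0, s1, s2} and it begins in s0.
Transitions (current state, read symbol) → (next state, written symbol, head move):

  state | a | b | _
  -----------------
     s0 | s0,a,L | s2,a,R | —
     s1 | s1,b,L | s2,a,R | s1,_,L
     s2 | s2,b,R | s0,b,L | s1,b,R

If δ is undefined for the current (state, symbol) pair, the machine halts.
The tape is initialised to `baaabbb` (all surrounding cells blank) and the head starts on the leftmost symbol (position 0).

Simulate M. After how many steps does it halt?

s0 | _[b]aaabbb   read b → write a, move R, go to s2
s2 | _a[a]aabbb   read a → write b, move R, go to s2
s2 | _ab[a]abbb   read a → write b, move R, go to s2
s2 | _abb[a]bbb   read a → write b, move R, go to s2
s2 | _abbb[b]bb   read b → write b, move L, go to s0
s0 | _abb[b]bbb   read b → write a, move R, go to s2
s2 | _abba[b]bb   read b → write b, move L, go to s0
s0 | _abb[a]bbb   read a → write a, move L, go to s0
s0 | _ab[b]abbb   read b → write a, move R, go to s2
s2 | _aba[a]bbb   read a → write b, move R, go to s2
s2 | _abab[b]bb   read b → write b, move L, go to s0
s0 | _aba[b]bbb   read b → write a, move R, go to s2
s2 | _abaa[b]bb   read b → write b, move L, go to s0
s0 | _aba[a]bbb   read a → write a, move L, go to s0
s0 | _ab[a]abbb   read a → write a, move L, go to s0
s0 | _a[b]aabbb   read b → write a, move R, go to s2
s2 | _aa[a]abbb   read a → write b, move R, go to s2
s2 | _aab[a]bbb   read a → write b, move R, go to s2
s2 | _aabb[b]bb   read b → write b, move L, go to s0
s0 | _aab[b]bbb   read b → write a, move R, go to s2
s2 | _aaba[b]bb   read b → write b, move L, go to s0
s0 | _aab[a]bbb   read a → write a, move L, go to s0
s0 | _aa[b]abbb   read b → write a, move R, go to s2
s2 | _aaa[a]bbb   read a → write b, move R, go to s2
s2 | _aaab[b]bb   read b → write b, move L, go to s0
s0 | _aaa[b]bbb   read b → write a, move R, go to s2
s2 | _aaaa[b]bb   read b → write b, move L, go to s0
s0 | _aaa[a]bbb   read a → write a, move L, go to s0
s0 | _aa[a]abbb   read a → write a, move L, go to s0
s0 | _a[a]aabbb   read a → write a, move L, go to s0
s0 | _[a]aaabbb   read a → write a, move L, go to s0
s0 | [_]aaaabbb
M halts after 31 transitions.

31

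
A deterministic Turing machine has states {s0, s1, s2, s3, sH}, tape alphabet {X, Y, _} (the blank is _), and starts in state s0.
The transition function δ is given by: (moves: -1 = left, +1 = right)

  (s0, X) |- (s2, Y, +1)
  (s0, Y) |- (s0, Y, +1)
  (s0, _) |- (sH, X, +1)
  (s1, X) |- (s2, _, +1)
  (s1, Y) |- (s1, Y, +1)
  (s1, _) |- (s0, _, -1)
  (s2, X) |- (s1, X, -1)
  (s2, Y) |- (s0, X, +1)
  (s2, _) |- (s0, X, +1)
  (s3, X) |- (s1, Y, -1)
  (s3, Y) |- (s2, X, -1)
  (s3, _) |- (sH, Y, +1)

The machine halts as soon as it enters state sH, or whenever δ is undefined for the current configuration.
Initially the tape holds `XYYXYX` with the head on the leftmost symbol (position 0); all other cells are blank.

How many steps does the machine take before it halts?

state=s0 head=0 tape=[X]YYXYX___   (s0,X)→(s2,Y,+1)
state=s2 head=1 tape=Y[Y]YXYX___   (s2,Y)→(s0,X,+1)
state=s0 head=2 tape=YX[Y]XYX___   (s0,Y)→(s0,Y,+1)
state=s0 head=3 tape=YXY[X]YX___   (s0,X)→(s2,Y,+1)
state=s2 head=4 tape=YXYY[Y]X___   (s2,Y)→(s0,X,+1)
state=s0 head=5 tape=YXYYX[X]___   (s0,X)→(s2,Y,+1)
state=s2 head=6 tape=YXYYXY[_]__   (s2,_)→(s0,X,+1)
state=s0 head=7 tape=YXYYXYX[_]_   (s0,_)→(sH,X,+1)
state=sH head=8 tape=YXYYXYXX[_]
M halts after 8 transitions.

8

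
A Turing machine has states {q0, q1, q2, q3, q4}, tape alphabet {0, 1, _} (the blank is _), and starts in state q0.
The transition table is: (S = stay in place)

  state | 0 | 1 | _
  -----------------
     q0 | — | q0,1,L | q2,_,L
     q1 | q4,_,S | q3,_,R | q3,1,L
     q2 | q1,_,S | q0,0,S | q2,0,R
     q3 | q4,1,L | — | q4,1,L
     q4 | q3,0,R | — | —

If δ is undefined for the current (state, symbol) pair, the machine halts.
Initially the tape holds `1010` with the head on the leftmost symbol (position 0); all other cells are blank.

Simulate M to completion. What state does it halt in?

state=q0 head=0 tape=__[1]010   (q0,1)→(q0,1,L)
state=q0 head=-1 tape=_[_]1010   (q0,_)→(q2,_,L)
state=q2 head=-2 tape=[_]_1010   (q2,_)→(q2,0,R)
state=q2 head=-1 tape=0[_]1010   (q2,_)→(q2,0,R)
state=q2 head=0 tape=00[1]010   (q2,1)→(q0,0,S)
state=q0 head=0 tape=00[0]010
No transition is defined for (q0, 0); M halts in state q0.

q0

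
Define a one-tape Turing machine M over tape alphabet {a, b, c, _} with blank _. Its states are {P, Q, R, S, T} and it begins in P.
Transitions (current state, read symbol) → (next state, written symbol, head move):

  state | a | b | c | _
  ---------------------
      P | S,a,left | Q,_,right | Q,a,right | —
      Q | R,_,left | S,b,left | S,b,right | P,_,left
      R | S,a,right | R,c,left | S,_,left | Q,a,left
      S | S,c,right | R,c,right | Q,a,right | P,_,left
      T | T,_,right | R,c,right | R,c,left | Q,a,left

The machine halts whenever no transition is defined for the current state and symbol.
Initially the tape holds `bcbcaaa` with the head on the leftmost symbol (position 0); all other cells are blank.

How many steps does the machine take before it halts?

17

state=P head=0 tape=_[b]cbcaaa   (P,b)→(Q,_,right)
state=Q head=1 tape=__[c]bcaaa   (Q,c)→(S,b,right)
state=S head=2 tape=__b[b]caaa   (S,b)→(R,c,right)
state=R head=3 tape=__bc[c]aaa   (R,c)→(S,_,left)
state=S head=2 tape=__b[c]_aaa   (S,c)→(Q,a,right)
state=Q head=3 tape=__ba[_]aaa   (Q,_)→(P,_,left)
state=P head=2 tape=__b[a]_aaa   (P,a)→(S,a,left)
state=S head=1 tape=__[b]a_aaa   (S,b)→(R,c,right)
state=R head=2 tape=__c[a]_aaa   (R,a)→(S,a,right)
state=S head=3 tape=__ca[_]aaa   (S,_)→(P,_,left)
state=P head=2 tape=__c[a]_aaa   (P,a)→(S,a,left)
state=S head=1 tape=__[c]a_aaa   (S,c)→(Q,a,right)
state=Q head=2 tape=__a[a]_aaa   (Q,a)→(R,_,left)
state=R head=1 tape=__[a]__aaa   (R,a)→(S,a,right)
state=S head=2 tape=__a[_]_aaa   (S,_)→(P,_,left)
state=P head=1 tape=__[a]__aaa   (P,a)→(S,a,left)
state=S head=0 tape=_[_]a__aaa   (S,_)→(P,_,left)
state=P head=-1 tape=[_]_a__aaa
M halts after 17 transitions.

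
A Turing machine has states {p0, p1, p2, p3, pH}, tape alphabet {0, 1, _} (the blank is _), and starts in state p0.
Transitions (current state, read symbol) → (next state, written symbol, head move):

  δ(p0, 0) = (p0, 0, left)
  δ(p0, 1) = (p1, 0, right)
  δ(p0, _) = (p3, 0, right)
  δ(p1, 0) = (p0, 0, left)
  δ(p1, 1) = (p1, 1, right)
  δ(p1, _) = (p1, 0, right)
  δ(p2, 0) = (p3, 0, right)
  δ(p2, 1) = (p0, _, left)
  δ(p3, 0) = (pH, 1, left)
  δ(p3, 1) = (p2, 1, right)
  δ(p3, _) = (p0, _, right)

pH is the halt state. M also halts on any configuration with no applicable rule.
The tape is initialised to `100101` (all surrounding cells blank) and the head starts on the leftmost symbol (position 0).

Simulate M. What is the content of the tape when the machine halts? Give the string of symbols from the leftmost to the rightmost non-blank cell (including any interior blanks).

p0 | _[1]00101   read 1 → write 0, move right, go to p1
p1 | _0[0]0101   read 0 → write 0, move left, go to p0
p0 | _[0]00101   read 0 → write 0, move left, go to p0
p0 | [_]000101   read _ → write 0, move right, go to p3
p3 | 0[0]00101   read 0 → write 1, move left, go to pH
pH | [0]100101
The non-blank tape span at halt is 0100101.

0100101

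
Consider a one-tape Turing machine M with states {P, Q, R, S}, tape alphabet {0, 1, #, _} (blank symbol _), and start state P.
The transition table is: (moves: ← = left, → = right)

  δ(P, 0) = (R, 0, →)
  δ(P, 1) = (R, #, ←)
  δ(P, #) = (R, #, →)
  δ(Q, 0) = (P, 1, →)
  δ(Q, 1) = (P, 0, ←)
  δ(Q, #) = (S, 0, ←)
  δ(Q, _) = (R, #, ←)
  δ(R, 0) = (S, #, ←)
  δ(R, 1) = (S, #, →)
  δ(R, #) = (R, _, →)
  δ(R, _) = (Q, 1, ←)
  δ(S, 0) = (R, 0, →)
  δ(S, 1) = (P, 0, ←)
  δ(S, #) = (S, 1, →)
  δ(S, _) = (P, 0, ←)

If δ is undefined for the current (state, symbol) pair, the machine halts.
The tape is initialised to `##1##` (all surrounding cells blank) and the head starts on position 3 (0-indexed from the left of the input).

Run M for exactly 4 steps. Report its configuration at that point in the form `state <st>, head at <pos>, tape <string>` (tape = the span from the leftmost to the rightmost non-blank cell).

state R, head at 3, tape ##1##1

P | ##1[#]#_   read # → write #, move →, go to R
R | ##1#[#]_   read # → write _, move →, go to R
R | ##1#_[_]   read _ → write 1, move ←, go to Q
Q | ##1#[_]1   read _ → write #, move ←, go to R
R | ##1[#]#1
After 4 steps: state R, head at 3, tape ##1##1.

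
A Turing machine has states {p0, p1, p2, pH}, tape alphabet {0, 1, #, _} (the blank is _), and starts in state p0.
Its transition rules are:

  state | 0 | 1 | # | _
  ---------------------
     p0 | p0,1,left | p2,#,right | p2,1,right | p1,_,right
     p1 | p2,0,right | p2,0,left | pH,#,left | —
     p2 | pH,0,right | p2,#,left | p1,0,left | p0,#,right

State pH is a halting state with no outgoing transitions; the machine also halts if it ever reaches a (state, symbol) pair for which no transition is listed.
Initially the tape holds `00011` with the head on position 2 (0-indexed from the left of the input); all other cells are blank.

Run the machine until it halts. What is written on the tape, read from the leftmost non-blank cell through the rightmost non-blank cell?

state=p0 head=2 tape=___00[0]11   (p0,0)→(p0,1,left)
state=p0 head=1 tape=___0[0]111   (p0,0)→(p0,1,left)
state=p0 head=0 tape=___[0]1111   (p0,0)→(p0,1,left)
state=p0 head=-1 tape=__[_]11111   (p0,_)→(p1,_,right)
state=p1 head=0 tape=___[1]1111   (p1,1)→(p2,0,left)
state=p2 head=-1 tape=__[_]01111   (p2,_)→(p0,#,right)
state=p0 head=0 tape=__#[0]1111   (p0,0)→(p0,1,left)
state=p0 head=-1 tape=__[#]11111   (p0,#)→(p2,1,right)
state=p2 head=0 tape=__1[1]1111   (p2,1)→(p2,#,left)
state=p2 head=-1 tape=__[1]#1111   (p2,1)→(p2,#,left)
state=p2 head=-2 tape=_[_]##1111   (p2,_)→(p0,#,right)
state=p0 head=-1 tape=_#[#]#1111   (p0,#)→(p2,1,right)
state=p2 head=0 tape=_#1[#]1111   (p2,#)→(p1,0,left)
state=p1 head=-1 tape=_#[1]01111   (p1,1)→(p2,0,left)
state=p2 head=-2 tape=_[#]001111   (p2,#)→(p1,0,left)
state=p1 head=-3 tape=[_]0001111
The non-blank tape span at halt is 0001111.

0001111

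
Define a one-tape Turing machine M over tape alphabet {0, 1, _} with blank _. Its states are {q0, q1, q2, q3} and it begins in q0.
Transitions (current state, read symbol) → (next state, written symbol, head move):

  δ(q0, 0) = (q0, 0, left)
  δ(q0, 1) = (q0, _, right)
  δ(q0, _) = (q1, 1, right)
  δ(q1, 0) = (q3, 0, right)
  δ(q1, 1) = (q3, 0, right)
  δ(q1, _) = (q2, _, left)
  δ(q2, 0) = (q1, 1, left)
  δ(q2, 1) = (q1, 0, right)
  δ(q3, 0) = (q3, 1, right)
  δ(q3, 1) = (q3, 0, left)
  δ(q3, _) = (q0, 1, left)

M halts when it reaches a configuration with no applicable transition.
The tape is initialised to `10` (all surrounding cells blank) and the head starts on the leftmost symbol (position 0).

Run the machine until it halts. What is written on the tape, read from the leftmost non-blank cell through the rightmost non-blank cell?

q0 | [1]0____   read 1 → write _, move right, go to q0
q0 | _[0]____   read 0 → write 0, move left, go to q0
q0 | [_]0____   read _ → write 1, move right, go to q1
q1 | 1[0]____   read 0 → write 0, move right, go to q3
q3 | 10[_]___   read _ → write 1, move left, go to q0
q0 | 1[0]1___   read 0 → write 0, move left, go to q0
q0 | [1]01___   read 1 → write _, move right, go to q0
q0 | _[0]1___   read 0 → write 0, move left, go to q0
q0 | [_]01___   read _ → write 1, move right, go to q1
q1 | 1[0]1___   read 0 → write 0, move right, go to q3
q3 | 10[1]___   read 1 → write 0, move left, go to q3
q3 | 1[0]0___   read 0 → write 1, move right, go to q3
q3 | 11[0]___   read 0 → write 1, move right, go to q3
q3 | 111[_]__   read _ → write 1, move left, go to q0
q0 | 11[1]1__   read 1 → write _, move right, go to q0
q0 | 11_[1]__   read 1 → write _, move right, go to q0
q0 | 11__[_]_   read _ → write 1, move right, go to q1
q1 | 11__1[_]   read _ → write _, move left, go to q2
q2 | 11__[1]_   read 1 → write 0, move right, go to q1
q1 | 11__0[_]   read _ → write _, move left, go to q2
q2 | 11__[0]_   read 0 → write 1, move left, go to q1
q1 | 11_[_]1_   read _ → write _, move left, go to q2
q2 | 11[_]_1_
The non-blank tape span at halt is 11__1.

11__1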